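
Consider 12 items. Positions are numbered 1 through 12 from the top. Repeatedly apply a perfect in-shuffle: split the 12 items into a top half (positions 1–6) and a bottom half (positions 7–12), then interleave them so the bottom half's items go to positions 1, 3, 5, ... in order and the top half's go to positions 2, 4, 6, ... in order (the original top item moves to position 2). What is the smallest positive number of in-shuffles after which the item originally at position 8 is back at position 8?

12

Follow position 8 under repeated in-shuffles:
8 → 3 → 6 → 12 → 11 → 9 → 5 → 10 → 7 → 1 → 2 → 4 → 8
It first returns after 12 in-shuffles.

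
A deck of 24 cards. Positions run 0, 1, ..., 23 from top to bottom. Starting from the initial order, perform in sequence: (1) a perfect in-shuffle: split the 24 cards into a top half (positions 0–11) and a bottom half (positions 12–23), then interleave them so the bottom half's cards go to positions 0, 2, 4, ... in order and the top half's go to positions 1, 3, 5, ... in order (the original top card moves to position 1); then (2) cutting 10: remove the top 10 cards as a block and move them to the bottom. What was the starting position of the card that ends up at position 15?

Undo the operations in reverse order, starting from position 15:
  undo op 2 (cut 10): 15 ← 1
  undo op 1 (in-shuffle, from top half): 1 ← 0
So the card at position 15 came from original position 0.

0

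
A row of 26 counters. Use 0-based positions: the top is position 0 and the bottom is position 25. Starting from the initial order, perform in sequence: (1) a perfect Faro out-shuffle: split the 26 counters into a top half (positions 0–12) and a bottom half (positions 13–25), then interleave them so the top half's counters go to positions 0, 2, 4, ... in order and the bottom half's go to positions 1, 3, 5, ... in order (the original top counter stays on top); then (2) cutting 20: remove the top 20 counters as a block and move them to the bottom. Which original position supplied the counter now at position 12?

Undo the operations in reverse order, starting from position 12:
  undo op 2 (cut 20): 12 ← 6
  undo op 1 (out-shuffle, from top half): 6 ← 3
So the counter at position 12 came from original position 3.

3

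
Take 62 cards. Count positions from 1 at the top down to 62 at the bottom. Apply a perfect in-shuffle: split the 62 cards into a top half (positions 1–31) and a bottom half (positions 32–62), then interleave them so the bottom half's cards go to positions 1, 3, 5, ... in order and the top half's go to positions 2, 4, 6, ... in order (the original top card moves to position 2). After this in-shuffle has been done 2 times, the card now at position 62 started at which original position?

47

Work backwards from position 62, undoing one in-shuffle at a time:
62 ← 31 ← 47
So the card now at position 62 started at position 47.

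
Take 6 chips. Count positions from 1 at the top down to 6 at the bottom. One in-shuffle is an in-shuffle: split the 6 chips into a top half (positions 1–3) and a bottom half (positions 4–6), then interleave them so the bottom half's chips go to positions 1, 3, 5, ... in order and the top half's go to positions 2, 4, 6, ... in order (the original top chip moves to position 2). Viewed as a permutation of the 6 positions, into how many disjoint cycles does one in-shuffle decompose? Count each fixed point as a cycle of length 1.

2

Trace each unvisited position around until it returns:
(1 2 4) (3 6 5)
2 cycles in total.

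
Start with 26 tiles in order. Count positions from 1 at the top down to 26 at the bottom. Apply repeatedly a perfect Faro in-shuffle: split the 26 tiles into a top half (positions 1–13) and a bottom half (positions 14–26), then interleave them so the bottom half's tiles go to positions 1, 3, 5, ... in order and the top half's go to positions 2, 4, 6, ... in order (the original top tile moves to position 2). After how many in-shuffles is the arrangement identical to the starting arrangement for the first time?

18

The in-shuffle permutes the 26 positions with cycle lengths [2, 6, 18].
Every tile is home exactly when every cycle has completed a whole number of laps, i.e. after lcm(2, 6, 18) = 18 in-shuffles.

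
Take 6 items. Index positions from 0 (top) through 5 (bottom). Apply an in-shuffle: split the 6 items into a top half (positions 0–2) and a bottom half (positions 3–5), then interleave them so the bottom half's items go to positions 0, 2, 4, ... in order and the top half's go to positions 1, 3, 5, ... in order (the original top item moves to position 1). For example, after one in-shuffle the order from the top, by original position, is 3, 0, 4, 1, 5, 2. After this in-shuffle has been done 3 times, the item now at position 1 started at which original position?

Work backwards from position 1, undoing one in-shuffle at a time:
1 ← 0 ← 3 ← 1
So the item now at position 1 started at position 1.

1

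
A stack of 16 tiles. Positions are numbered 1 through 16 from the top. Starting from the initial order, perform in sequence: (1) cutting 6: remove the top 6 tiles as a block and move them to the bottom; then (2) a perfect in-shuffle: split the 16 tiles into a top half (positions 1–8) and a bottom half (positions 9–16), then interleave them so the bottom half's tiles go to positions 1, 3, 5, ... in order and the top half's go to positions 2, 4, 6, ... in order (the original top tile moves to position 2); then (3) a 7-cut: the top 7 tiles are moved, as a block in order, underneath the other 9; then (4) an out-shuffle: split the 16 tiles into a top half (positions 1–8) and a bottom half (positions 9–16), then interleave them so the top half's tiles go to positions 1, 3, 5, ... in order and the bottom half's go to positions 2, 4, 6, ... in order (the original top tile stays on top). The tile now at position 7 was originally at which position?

4

Undo the operations in reverse order, starting from position 7:
  undo op 4 (out-shuffle, from top half): 7 ← 4
  undo op 3 (cut 7): 4 ← 11
  undo op 2 (in-shuffle, from bottom half): 11 ← 14
  undo op 1 (cut 6): 14 ← 4
So the tile at position 7 came from original position 4.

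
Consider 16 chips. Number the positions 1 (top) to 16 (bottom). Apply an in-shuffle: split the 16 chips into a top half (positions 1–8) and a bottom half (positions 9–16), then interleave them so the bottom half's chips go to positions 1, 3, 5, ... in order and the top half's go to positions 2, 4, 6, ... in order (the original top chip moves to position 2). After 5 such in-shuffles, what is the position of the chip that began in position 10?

14

Track the chip's position through each in-shuffle:
10 → 3 → 6 → 12 → 7 → 14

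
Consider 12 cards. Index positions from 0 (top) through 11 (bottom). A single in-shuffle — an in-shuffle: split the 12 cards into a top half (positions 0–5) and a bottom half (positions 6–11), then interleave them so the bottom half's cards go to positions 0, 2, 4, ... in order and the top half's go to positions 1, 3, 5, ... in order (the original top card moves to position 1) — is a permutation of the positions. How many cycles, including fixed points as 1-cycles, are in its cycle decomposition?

1

Trace each unvisited position around until it returns:
(0 1 3 7 2 5 ... len 12)
1 cycle in total.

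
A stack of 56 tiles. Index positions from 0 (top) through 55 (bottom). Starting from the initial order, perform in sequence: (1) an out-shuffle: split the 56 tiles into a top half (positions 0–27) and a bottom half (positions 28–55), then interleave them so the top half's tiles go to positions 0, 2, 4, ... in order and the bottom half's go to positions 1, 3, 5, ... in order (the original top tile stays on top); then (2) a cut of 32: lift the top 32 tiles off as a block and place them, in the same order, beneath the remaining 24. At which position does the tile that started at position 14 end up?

52

Track the tile from position 14 forward through each operation:
  after op 1 (out-shuffle): 14 → 28
  after op 2 (cut 32): 28 → 52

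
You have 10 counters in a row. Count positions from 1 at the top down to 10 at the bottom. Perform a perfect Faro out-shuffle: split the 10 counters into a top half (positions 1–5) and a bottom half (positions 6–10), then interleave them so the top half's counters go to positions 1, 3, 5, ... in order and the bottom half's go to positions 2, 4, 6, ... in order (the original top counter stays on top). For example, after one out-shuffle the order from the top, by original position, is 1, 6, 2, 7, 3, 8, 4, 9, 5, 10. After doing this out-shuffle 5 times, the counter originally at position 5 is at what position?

Track the counter's position through each out-shuffle:
5 → 9 → 8 → 6 → 2 → 3

3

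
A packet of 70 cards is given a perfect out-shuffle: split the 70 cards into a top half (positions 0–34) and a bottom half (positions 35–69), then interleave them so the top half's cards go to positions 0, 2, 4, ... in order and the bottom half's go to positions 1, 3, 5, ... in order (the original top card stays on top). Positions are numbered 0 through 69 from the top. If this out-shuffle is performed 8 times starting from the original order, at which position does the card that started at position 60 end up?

42

Track the card's position through each out-shuffle:
60 → 51 → 33 → 66 → 63 → 57 → 45 → 21 → 42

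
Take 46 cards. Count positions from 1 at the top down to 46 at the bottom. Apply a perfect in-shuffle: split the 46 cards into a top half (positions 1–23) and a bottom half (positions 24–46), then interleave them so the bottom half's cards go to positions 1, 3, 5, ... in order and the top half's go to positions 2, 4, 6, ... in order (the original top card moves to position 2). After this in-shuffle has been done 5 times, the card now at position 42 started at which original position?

16

Work backwards from position 42, undoing one in-shuffle at a time:
42 ← 21 ← 34 ← 17 ← 32 ← 16
So the card now at position 42 started at position 16.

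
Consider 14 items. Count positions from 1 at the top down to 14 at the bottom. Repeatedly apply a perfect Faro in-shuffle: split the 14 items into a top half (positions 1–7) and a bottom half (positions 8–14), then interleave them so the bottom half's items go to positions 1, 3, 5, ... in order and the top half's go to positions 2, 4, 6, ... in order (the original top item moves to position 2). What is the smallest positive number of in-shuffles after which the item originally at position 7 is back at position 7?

Follow position 7 under repeated in-shuffles:
7 → 14 → 13 → 11 → 7
It first returns after 4 in-shuffles.

4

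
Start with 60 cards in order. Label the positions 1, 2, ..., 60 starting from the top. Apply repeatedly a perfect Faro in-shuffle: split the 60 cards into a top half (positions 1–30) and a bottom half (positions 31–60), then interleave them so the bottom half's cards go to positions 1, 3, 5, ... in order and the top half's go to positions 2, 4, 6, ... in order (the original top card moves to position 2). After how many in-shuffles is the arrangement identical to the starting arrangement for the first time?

The in-shuffle permutes the 60 positions with cycle lengths [60].
Every card is home exactly when every cycle has completed a whole number of laps, i.e. after lcm(60) = 60 in-shuffles.

60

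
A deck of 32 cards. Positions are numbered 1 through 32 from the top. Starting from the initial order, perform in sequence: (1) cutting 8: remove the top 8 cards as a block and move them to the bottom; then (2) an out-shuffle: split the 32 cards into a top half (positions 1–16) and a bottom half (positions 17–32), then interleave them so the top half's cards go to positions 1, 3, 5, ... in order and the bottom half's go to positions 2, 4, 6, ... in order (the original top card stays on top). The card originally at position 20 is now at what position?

23

Track the card from position 20 forward through each operation:
  after op 1 (cut 8): 20 → 12
  after op 2 (out-shuffle): 12 → 23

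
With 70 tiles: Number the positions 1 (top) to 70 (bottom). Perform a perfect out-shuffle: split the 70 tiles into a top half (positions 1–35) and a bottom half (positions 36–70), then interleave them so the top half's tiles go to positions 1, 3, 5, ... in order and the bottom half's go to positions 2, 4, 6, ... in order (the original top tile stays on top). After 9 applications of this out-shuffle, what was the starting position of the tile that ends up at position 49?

55

Work backwards from position 49, undoing one out-shuffle at a time:
49 ← 25 ← 13 ← 7 ← 4 ← 37 ← 19 ← 10 ← 40 ← 55
So the tile now at position 49 started at position 55.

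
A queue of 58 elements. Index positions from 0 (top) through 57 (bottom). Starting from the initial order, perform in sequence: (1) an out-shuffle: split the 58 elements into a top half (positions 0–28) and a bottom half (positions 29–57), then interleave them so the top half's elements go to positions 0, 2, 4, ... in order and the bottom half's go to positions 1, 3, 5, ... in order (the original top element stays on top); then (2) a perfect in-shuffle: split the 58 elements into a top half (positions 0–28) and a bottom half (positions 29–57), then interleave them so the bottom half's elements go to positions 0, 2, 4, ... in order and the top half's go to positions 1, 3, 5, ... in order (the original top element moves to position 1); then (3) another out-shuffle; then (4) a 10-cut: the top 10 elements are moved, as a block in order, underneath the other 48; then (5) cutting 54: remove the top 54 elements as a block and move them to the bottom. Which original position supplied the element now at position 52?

Undo the operations in reverse order, starting from position 52:
  undo op 5 (cut 54): 52 ← 48
  undo op 4 (cut 10): 48 ← 0
  undo op 3 (out-shuffle, from top half): 0 ← 0
  undo op 2 (in-shuffle, from bottom half): 0 ← 29
  undo op 1 (out-shuffle, from bottom half): 29 ← 43
So the element at position 52 came from original position 43.

43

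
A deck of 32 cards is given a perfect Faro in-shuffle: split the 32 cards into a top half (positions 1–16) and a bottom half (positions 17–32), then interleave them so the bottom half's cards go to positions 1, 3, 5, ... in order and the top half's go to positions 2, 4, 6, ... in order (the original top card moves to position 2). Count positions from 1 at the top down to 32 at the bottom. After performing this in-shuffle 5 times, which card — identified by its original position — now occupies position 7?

26

Work backwards from position 7, undoing one in-shuffle at a time:
7 ← 20 ← 10 ← 5 ← 19 ← 26
So the card now at position 7 started at position 26.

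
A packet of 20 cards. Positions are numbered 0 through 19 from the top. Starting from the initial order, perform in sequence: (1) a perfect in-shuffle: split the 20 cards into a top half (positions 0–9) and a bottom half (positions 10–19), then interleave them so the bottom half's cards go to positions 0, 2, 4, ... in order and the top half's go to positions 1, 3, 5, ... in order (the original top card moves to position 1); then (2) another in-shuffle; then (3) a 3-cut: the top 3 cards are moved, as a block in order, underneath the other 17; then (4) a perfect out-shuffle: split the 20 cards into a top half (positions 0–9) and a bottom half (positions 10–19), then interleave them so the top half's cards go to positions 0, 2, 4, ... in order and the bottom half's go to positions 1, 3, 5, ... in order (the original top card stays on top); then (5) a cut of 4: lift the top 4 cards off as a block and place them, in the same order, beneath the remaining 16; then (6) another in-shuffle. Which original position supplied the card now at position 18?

8

Undo the operations in reverse order, starting from position 18:
  undo op 6 (in-shuffle, from bottom half): 18 ← 19
  undo op 5 (cut 4): 19 ← 3
  undo op 4 (out-shuffle, from bottom half): 3 ← 11
  undo op 3 (cut 3): 11 ← 14
  undo op 2 (in-shuffle, from bottom half): 14 ← 17
  undo op 1 (in-shuffle, from top half): 17 ← 8
So the card at position 18 came from original position 8.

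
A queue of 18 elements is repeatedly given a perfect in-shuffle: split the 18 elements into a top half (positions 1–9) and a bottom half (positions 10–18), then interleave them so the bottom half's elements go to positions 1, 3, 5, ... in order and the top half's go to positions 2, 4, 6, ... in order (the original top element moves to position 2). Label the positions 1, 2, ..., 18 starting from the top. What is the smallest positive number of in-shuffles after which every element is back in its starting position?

18

The in-shuffle permutes the 18 positions with cycle lengths [18].
Every element is home exactly when every cycle has completed a whole number of laps, i.e. after lcm(18) = 18 in-shuffles.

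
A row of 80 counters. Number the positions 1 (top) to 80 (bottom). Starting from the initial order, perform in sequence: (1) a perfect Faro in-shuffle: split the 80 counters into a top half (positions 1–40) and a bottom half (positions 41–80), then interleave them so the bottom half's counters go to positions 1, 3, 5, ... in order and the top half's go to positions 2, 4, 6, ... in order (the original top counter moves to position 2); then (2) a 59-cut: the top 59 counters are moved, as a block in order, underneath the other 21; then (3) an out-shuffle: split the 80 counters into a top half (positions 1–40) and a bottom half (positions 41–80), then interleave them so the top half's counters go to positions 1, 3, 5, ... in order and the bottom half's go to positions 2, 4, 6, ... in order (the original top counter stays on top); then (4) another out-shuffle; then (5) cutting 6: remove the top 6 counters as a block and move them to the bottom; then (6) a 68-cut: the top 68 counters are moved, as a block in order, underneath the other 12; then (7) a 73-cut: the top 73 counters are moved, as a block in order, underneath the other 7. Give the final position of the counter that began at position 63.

Track the counter from position 63 forward through each operation:
  after op 1 (in-shuffle): 63 → 45
  after op 2 (cut 59): 45 → 66
  after op 3 (out-shuffle): 66 → 52
  after op 4 (out-shuffle): 52 → 24
  after op 5 (cut 6): 24 → 18
  after op 6 (cut 68): 18 → 30
  after op 7 (cut 73): 30 → 37

37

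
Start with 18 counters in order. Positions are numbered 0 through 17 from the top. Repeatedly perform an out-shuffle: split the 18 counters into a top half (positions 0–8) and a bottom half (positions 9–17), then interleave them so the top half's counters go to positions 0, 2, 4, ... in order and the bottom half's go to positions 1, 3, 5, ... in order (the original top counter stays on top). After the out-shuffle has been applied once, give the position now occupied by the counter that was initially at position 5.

10

Track the counter's position through each out-shuffle:
5 → 10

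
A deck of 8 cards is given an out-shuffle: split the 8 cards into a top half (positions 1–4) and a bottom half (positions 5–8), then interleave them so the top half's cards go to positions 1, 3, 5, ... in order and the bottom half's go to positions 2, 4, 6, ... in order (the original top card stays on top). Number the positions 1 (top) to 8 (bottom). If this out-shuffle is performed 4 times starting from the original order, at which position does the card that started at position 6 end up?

Track the card's position through each out-shuffle:
6 → 4 → 7 → 6 → 4

4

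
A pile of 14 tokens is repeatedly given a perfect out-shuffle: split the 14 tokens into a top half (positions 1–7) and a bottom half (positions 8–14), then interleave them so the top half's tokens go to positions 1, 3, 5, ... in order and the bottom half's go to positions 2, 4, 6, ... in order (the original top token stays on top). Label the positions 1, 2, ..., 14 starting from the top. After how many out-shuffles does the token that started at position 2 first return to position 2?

Follow position 2 under repeated out-shuffles:
2 → 3 → 5 → 9 → 4 → 7 → 13 → 12 → 10 → 6 → 11 → 8 → 2
It first returns after 12 out-shuffles.

12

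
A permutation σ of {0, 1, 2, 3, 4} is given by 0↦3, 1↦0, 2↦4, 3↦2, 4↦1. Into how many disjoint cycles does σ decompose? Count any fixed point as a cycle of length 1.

Cycle decomposition: (0 3 2 4 1).
1 cycle.

1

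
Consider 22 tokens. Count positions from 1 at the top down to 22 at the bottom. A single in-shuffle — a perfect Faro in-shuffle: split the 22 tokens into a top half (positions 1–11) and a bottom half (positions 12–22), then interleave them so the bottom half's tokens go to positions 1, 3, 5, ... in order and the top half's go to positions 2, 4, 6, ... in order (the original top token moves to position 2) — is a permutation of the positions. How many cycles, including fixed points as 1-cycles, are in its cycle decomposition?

Trace each unvisited position around until it returns:
(1 2 4 8 16 9 ... len 11) (5 10 20 17 11 22 ... len 11)
2 cycles in total.

2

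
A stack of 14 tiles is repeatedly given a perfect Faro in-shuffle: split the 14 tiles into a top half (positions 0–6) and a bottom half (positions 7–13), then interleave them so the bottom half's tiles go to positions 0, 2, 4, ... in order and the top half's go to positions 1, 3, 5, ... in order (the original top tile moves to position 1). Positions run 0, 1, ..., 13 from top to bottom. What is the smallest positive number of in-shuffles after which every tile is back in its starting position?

4

The in-shuffle permutes the 14 positions with cycle lengths [2, 4, 4, 4].
Every tile is home exactly when every cycle has completed a whole number of laps, i.e. after lcm(2, 4) = 4 in-shuffles.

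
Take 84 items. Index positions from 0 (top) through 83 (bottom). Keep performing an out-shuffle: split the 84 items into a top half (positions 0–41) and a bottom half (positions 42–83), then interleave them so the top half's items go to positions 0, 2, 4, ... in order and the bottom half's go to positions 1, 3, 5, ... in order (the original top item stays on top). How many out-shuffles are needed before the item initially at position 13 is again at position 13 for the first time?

Follow position 13 under repeated out-shuffles:
13 → 26 → 52 → 21 → 42 → 1 → 2 → 4 → ... → 13 (length 82)
It first returns after 82 out-shuffles.

82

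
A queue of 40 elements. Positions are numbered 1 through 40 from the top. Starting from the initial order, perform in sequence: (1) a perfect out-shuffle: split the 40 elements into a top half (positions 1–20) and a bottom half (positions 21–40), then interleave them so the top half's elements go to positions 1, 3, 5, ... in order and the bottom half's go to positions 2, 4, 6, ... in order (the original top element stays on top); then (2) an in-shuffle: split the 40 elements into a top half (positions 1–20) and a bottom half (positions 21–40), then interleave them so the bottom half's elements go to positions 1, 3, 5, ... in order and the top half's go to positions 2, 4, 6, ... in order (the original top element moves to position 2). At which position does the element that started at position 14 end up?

Track the element from position 14 forward through each operation:
  after op 1 (out-shuffle): 14 → 27
  after op 2 (in-shuffle): 27 → 13

13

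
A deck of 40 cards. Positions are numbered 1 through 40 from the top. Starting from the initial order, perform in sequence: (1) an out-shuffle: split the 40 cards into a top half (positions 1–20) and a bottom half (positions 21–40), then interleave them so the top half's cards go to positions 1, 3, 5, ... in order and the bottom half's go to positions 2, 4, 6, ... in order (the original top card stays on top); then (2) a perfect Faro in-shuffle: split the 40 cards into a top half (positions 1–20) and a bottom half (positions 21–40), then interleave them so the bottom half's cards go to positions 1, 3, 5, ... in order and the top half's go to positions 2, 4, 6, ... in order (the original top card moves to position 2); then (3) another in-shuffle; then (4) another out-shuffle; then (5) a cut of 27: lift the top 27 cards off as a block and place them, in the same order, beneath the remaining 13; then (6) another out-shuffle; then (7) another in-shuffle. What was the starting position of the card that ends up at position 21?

11

Undo the operations in reverse order, starting from position 21:
  undo op 7 (in-shuffle, from bottom half): 21 ← 31
  undo op 6 (out-shuffle, from top half): 31 ← 16
  undo op 5 (cut 27): 16 ← 3
  undo op 4 (out-shuffle, from top half): 3 ← 2
  undo op 3 (in-shuffle, from top half): 2 ← 1
  undo op 2 (in-shuffle, from bottom half): 1 ← 21
  undo op 1 (out-shuffle, from top half): 21 ← 11
So the card at position 21 came from original position 11.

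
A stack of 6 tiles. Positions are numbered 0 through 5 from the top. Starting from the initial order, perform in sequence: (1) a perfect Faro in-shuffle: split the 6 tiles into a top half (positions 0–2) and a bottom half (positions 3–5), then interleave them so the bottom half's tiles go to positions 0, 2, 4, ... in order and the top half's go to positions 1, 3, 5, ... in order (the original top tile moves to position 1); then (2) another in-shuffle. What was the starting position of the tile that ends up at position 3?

0

Undo the operations in reverse order, starting from position 3:
  undo op 2 (in-shuffle, from top half): 3 ← 1
  undo op 1 (in-shuffle, from top half): 1 ← 0
So the tile at position 3 came from original position 0.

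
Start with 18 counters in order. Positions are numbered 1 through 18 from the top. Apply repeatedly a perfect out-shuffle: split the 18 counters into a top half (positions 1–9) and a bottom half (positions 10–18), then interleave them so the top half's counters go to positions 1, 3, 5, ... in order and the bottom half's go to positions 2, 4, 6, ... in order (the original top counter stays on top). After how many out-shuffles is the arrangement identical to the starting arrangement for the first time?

8

The out-shuffle permutes the 18 positions with cycle lengths [1, 1, 8, 8].
Every counter is home exactly when every cycle has completed a whole number of laps, i.e. after lcm(1, 8) = 8 out-shuffles.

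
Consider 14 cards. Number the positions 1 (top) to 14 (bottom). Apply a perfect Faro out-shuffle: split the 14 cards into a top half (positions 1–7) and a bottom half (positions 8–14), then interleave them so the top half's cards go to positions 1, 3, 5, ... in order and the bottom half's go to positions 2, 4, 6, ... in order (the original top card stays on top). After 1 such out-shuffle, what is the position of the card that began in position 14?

Position 14 is a fixed point of every out-shuffle, so the card never moves.

14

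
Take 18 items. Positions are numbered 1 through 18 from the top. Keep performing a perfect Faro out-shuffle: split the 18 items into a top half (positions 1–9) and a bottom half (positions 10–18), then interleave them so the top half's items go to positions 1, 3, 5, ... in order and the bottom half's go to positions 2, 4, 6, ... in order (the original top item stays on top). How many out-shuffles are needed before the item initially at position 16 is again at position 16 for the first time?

Follow position 16 under repeated out-shuffles:
16 → 14 → 10 → 2 → 3 → 5 → 9 → 17 → 16
It first returns after 8 out-shuffles.

8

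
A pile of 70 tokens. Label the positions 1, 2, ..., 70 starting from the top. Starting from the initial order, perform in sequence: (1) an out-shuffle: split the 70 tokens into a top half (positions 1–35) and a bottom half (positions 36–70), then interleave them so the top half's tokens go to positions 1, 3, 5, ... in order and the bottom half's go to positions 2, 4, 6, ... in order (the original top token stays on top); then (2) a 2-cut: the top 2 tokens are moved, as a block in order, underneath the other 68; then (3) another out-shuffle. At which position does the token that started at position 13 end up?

45

Track the token from position 13 forward through each operation:
  after op 1 (out-shuffle): 13 → 25
  after op 2 (cut 2): 25 → 23
  after op 3 (out-shuffle): 23 → 45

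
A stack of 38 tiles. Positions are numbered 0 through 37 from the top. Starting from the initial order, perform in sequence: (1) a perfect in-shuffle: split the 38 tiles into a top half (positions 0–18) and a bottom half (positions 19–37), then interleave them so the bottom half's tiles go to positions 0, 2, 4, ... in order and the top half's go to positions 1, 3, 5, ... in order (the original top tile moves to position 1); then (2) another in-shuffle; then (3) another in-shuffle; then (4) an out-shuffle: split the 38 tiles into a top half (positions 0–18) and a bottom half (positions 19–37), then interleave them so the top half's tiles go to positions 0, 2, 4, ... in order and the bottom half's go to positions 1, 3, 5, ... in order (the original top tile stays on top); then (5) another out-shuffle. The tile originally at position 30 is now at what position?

15

Track the tile from position 30 forward through each operation:
  after op 1 (in-shuffle): 30 → 22
  after op 2 (in-shuffle): 22 → 6
  after op 3 (in-shuffle): 6 → 13
  after op 4 (out-shuffle): 13 → 26
  after op 5 (out-shuffle): 26 → 15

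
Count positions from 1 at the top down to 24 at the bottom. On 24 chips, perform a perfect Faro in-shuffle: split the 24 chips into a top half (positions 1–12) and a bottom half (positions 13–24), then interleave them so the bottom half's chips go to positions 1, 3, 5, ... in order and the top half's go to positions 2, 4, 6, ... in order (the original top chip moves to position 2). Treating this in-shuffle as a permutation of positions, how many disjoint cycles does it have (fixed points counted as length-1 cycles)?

2

Trace each unvisited position around until it returns:
(1 2 4 8 16 7 ... len 20) (5 10 20 15)
2 cycles in total.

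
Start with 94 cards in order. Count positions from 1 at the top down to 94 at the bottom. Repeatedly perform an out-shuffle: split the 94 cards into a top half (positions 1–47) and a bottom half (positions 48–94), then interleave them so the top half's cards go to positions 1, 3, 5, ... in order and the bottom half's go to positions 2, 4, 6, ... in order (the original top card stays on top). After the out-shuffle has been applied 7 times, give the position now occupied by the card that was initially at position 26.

39

Track the card's position through each out-shuffle:
26 → 51 → 8 → 15 → 29 → 57 → 20 → 39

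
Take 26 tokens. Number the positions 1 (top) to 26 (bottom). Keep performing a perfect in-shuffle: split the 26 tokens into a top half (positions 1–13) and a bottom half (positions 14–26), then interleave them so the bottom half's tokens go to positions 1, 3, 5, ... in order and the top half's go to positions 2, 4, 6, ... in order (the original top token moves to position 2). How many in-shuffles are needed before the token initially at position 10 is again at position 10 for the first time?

Follow position 10 under repeated in-shuffles:
10 → 20 → 13 → 26 → 25 → 23 → 19 → 11 → 22 → 17 → 7 → 14 → 1 → 2 → 4 → 8 → 16 → 5 → 10
It first returns after 18 in-shuffles.

18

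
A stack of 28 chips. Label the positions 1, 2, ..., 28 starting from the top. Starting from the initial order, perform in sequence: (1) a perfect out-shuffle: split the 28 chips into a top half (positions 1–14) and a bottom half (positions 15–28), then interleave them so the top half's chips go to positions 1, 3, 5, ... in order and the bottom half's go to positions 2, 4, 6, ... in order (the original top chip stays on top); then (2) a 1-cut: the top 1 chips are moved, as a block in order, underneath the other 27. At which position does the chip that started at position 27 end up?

Track the chip from position 27 forward through each operation:
  after op 1 (out-shuffle): 27 → 26
  after op 2 (cut 1): 26 → 25

25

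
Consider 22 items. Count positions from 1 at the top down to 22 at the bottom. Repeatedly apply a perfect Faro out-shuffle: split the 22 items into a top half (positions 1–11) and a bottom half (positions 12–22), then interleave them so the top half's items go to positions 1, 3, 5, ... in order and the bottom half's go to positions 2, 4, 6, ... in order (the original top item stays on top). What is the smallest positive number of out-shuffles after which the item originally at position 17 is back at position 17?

6

Follow position 17 under repeated out-shuffles:
17 → 12 → 2 → 3 → 5 → 9 → 17
It first returns after 6 out-shuffles.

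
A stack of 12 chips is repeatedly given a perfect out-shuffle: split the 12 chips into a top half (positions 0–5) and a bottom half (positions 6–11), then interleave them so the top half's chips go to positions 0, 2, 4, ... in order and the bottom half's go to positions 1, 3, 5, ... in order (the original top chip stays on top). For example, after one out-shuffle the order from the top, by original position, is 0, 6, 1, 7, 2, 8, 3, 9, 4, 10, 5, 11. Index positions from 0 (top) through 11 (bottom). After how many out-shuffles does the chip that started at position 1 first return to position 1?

Follow position 1 under repeated out-shuffles:
1 → 2 → 4 → 8 → 5 → 10 → 9 → 7 → 3 → 6 → 1
It first returns after 10 out-shuffles.

10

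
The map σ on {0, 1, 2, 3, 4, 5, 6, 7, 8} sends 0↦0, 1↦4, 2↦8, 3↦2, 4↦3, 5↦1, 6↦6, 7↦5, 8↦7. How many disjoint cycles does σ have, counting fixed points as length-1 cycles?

3

Cycle decomposition: (0) (1 4 3 2 8 7 5) (6).
3 cycles.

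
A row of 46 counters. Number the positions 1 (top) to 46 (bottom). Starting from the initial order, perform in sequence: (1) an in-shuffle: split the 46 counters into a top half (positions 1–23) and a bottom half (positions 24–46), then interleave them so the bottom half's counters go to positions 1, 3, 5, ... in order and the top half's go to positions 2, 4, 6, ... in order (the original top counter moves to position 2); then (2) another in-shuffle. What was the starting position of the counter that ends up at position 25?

18

Undo the operations in reverse order, starting from position 25:
  undo op 2 (in-shuffle, from bottom half): 25 ← 36
  undo op 1 (in-shuffle, from top half): 36 ← 18
So the counter at position 25 came from original position 18.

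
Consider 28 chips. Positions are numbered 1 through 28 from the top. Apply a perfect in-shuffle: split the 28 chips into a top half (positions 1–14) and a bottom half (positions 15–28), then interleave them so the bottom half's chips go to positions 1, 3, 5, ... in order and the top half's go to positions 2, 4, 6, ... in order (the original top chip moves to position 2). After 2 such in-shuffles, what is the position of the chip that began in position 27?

21

Track the chip's position through each in-shuffle:
27 → 25 → 21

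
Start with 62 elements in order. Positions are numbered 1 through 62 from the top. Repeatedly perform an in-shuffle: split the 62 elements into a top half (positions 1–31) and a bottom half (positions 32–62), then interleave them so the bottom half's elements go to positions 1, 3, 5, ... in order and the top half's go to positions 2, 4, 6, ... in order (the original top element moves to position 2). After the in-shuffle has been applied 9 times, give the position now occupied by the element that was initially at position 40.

Track the element's position through each in-shuffle:
40 → 17 → 34 → 5 → 10 → 20 → 40 → 17 → 34 → 5

5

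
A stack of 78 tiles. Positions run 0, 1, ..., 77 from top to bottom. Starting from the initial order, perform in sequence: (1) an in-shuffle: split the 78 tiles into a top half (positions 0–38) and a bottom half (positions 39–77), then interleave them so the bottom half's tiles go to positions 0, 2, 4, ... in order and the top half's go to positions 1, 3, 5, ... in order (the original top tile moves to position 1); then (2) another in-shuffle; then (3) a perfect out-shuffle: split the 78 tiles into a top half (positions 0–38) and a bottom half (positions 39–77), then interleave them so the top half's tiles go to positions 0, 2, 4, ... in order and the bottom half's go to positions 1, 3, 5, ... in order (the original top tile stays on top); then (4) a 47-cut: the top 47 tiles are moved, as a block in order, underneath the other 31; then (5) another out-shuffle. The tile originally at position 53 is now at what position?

Track the tile from position 53 forward through each operation:
  after op 1 (in-shuffle): 53 → 28
  after op 2 (in-shuffle): 28 → 57
  after op 3 (out-shuffle): 57 → 37
  after op 4 (cut 47): 37 → 68
  after op 5 (out-shuffle): 68 → 59

59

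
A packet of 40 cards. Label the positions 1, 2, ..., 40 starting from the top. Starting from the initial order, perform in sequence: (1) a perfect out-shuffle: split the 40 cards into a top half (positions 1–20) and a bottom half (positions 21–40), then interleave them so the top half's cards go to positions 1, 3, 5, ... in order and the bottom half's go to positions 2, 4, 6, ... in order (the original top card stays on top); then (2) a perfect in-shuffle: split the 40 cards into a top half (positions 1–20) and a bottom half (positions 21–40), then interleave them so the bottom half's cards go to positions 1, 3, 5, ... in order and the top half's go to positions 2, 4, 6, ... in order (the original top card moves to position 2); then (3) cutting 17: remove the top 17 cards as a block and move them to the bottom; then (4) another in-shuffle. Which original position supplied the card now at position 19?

Undo the operations in reverse order, starting from position 19:
  undo op 4 (in-shuffle, from bottom half): 19 ← 30
  undo op 3 (cut 17): 30 ← 7
  undo op 2 (in-shuffle, from bottom half): 7 ← 24
  undo op 1 (out-shuffle, from bottom half): 24 ← 32
So the card at position 19 came from original position 32.

32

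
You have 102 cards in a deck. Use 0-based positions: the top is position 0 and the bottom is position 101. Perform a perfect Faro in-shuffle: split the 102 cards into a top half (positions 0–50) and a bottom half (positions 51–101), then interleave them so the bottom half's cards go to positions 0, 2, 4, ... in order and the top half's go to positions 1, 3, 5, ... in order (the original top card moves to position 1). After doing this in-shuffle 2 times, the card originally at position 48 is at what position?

Track the card's position through each in-shuffle:
48 → 97 → 92

92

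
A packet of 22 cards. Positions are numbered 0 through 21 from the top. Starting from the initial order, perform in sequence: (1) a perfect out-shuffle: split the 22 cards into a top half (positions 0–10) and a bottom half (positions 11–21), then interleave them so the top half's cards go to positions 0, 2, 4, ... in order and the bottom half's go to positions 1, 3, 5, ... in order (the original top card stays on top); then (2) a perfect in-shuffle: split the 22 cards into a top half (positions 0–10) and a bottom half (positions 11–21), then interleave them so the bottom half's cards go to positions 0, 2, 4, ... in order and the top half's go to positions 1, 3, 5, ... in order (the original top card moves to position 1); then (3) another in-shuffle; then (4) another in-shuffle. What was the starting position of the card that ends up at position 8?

Undo the operations in reverse order, starting from position 8:
  undo op 4 (in-shuffle, from bottom half): 8 ← 15
  undo op 3 (in-shuffle, from top half): 15 ← 7
  undo op 2 (in-shuffle, from top half): 7 ← 3
  undo op 1 (out-shuffle, from bottom half): 3 ← 12
So the card at position 8 came from original position 12.

12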